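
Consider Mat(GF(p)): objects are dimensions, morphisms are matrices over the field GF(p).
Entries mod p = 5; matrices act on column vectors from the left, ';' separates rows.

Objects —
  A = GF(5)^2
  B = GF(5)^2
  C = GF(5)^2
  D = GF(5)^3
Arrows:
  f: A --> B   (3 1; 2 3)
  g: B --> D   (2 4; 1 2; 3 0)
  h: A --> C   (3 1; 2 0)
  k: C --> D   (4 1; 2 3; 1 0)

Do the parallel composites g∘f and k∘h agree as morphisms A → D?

Path 1 = f;g:
  e0=(1,0) f-->(3,2) g-->(4,2,4)
  e1=(0,1) f-->(1,3) g-->(4,2,3)
  result₁ = (4 4; 2 2; 4 3)
Path 2 = h;k:
  e0=(1,0) h-->(3,2) k-->(4,2,3)
  e1=(0,1) h-->(1,0) k-->(4,2,1)
  result₂ = (4 4; 2 2; 3 1)
Equal? differ; not commutative

Answer: DOES NOT COMMUTE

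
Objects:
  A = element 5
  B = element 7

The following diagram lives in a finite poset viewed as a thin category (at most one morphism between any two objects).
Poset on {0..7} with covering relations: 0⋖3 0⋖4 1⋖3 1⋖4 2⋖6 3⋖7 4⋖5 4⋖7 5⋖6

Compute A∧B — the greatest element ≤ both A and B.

Lower bounds of A=5 and B=7: {0,1,4}
  0 ⊑ 4
  1 ⊑ 4
  4 ⊑ 4
glb = 4

Answer: A∧B = 4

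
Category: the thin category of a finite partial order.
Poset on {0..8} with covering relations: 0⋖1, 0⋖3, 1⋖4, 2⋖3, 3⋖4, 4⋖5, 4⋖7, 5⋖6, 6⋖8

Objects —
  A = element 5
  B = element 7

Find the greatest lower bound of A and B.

Answer: A∧B = 4

Work:
{x : x<=A ∧ x<=B} = {0,1,2,3,4}  (A=5, B=7)
  0 <= 4
  1 <= 4
  2 <= 4
  3 <= 4
  4 <= 4
glb = 4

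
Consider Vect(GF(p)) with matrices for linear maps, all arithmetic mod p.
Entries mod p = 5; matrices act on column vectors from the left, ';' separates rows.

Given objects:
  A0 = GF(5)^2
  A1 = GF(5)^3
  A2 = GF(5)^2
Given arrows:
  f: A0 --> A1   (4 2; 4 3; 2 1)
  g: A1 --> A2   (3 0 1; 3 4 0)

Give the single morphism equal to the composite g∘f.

Answer: (4 2; 3 3)

Trace:
  e0=⟨1,0⟩ f-->⟨4,4,2⟩ g-->⟨4,3⟩
  e1=⟨0,1⟩ f-->⟨2,3,1⟩ g-->⟨2,3⟩
composite: (4 2; 3 3)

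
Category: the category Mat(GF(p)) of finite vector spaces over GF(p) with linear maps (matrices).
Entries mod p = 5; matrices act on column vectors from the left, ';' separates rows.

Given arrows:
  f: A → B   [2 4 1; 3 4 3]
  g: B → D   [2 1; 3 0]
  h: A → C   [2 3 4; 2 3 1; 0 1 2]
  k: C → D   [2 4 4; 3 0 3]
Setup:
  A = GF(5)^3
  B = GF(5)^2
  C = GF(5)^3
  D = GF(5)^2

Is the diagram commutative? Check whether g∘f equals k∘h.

Answer: COMMUTES

Derivation:
Along f;g (path 1):
  e0=(1,0,0) f→(2,3) g→(2,1)
  e1=(0,1,0) f→(4,4) g→(2,2)
  e2=(0,0,1) f→(1,3) g→(0,3)
  ⟦path⟧₁ = [2 2 0; 1 2 3]
Along h;k (path 2):
  e0=(1,0,0) h→(2,2,0) k→(2,1)
  e1=(0,1,0) h→(3,3,1) k→(2,2)
  e2=(0,0,1) h→(4,1,2) k→(0,3)
  ⟦path⟧₂ = [2 2 0; 1 2 3]
Equal? YES — commutes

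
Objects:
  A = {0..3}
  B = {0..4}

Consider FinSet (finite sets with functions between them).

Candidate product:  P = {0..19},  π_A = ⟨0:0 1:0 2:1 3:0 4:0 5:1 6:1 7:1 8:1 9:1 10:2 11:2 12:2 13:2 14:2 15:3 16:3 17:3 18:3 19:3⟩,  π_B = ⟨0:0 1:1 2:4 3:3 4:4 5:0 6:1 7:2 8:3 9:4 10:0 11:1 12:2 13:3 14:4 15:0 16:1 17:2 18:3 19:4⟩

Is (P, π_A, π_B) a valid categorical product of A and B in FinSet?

|A|·|B| = 4·5 = 20;  |P| = 20
Check the pairing map k ↦ (π_A(k), π_B(k)):
  0 : (0,0)
  1 : (0,1)
  2 : (1,4)
  3 : (0,3)
  4 : (0,4)
  5 : (1,0)
  6 : (1,1)
  7 : (1,2)
  8 : (1,3)
  9 : (1,4)  ✗ repeats pair of k=2
  10 : (2,0)
  11 : (2,1)
  12 : (2,2)
  13 : (2,3)
  14 : (2,4)
  15 : (3,0)
  16 : (3,1)
  17 : (3,2)
  18 : (3,3)
  19 : (3,4)
distinct pairs in image: 19 / 20 needed
  → (1,4) hit at k=2 and k=9

Answer: NOT A VALID PRODUCT — duplicate pair at indices 9,2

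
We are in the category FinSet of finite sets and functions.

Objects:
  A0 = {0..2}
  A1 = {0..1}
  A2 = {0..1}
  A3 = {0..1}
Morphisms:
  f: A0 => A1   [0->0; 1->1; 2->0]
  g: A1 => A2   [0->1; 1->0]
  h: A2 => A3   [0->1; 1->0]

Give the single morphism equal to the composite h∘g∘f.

  0 f=>0 g=>1 h=>0
  1 f=>1 g=>0 h=>1
  2 f=>0 g=>1 h=>0
composite: [0->0; 1->1; 2->0]

Answer: [0->0; 1->1; 2->0]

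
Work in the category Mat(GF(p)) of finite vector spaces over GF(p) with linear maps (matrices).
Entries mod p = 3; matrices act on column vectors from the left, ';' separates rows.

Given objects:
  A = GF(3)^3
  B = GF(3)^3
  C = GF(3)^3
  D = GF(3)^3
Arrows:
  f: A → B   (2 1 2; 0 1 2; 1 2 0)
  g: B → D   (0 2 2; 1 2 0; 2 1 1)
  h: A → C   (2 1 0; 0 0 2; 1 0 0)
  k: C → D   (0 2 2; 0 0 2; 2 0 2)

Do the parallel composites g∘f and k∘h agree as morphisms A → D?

Answer: DOES NOT COMMUTE

Derivation:
Path 1 = f;g:
  e0=⟨1,0,0⟩ f→⟨2,0,1⟩ g→⟨2,2,2⟩
  e1=⟨0,1,0⟩ f→⟨1,1,2⟩ g→⟨0,0,2⟩
  e2=⟨0,0,1⟩ f→⟨2,2,0⟩ g→⟨1,0,0⟩
  ⟦path⟧₁ = (2 0 1; 2 0 0; 2 2 0)
Path 2 = h;k:
  e0=⟨1,0,0⟩ h→⟨2,0,1⟩ k→⟨2,2,0⟩
  e1=⟨0,1,0⟩ h→⟨1,0,0⟩ k→⟨0,0,2⟩
  e2=⟨0,0,1⟩ h→⟨0,2,0⟩ k→⟨1,0,0⟩
  ⟦path⟧₂ = (2 0 1; 2 0 0; 0 2 0)
Equal? distinct morphisms ✗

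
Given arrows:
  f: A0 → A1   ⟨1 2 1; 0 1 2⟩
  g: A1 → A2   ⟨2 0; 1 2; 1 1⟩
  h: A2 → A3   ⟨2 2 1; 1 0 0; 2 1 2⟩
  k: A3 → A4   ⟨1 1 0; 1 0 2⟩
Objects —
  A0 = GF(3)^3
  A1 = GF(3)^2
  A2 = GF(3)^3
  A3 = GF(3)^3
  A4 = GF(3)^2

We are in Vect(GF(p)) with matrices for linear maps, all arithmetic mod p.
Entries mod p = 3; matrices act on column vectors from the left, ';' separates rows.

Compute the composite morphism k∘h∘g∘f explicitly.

  e0=[1,0,0] f→[1,0] g→[2,1,1] h→[1,2,1] k→[0,0]
  e1=[0,1,0] f→[2,1] g→[1,1,0] h→[1,1,0] k→[2,1]
  e2=[0,0,1] f→[1,2] g→[2,2,0] h→[2,2,0] k→[1,2]
composite: ⟨0 2 1; 0 1 2⟩

Answer: ⟨0 2 1; 0 1 2⟩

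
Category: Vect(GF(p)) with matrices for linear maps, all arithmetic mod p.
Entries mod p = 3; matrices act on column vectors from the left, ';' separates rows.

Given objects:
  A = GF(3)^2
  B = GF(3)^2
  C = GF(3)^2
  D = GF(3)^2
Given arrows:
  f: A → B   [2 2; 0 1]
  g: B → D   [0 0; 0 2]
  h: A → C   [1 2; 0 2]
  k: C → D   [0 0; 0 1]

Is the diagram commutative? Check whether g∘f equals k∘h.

Answer: COMMUTES

Trace:
1) trace f;g:
  e0=[1,0] f→[2,0] g→[0,0]
  e1=[0,1] f→[2,1] g→[0,2]
  result₁ = [0 0; 0 2]
2) trace h;k:
  e0=[1,0] h→[1,0] k→[0,0]
  e1=[0,1] h→[2,2] k→[0,2]
  result₂ = [0 0; 0 2]
Equal? equal; square commutes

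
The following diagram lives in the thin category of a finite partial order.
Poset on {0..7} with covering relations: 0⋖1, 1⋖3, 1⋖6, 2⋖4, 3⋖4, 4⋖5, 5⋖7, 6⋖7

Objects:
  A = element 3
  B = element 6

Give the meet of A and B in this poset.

Lower bounds of A=3 and B=6: {0,1}
  0 <= 1
  1 <= 1
glb = 1

Answer: A∧B = 1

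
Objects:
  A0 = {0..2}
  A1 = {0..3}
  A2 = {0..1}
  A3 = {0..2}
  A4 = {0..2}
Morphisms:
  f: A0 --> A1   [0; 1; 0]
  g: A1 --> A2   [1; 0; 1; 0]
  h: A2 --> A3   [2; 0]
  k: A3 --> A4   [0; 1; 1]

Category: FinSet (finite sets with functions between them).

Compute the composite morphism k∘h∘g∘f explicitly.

  0 f-->0 g-->1 h-->0 k-->0
  1 f-->1 g-->0 h-->2 k-->1
  2 f-->0 g-->1 h-->0 k-->0
⟦path⟧: [0; 1; 0]

Answer: [0; 1; 0]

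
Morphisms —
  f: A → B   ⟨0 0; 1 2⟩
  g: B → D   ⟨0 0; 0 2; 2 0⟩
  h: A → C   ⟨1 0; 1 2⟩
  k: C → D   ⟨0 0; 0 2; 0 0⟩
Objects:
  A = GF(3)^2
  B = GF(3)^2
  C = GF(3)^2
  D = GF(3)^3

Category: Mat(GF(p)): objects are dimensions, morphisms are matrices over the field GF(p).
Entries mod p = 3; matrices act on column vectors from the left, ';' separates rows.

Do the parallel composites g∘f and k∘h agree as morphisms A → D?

Along f;g (path 1):
  e0=(1,0) f→(0,1) g→(0,2,0)
  e1=(0,1) f→(0,2) g→(0,1,0)
  composite₁ = ⟨0 0; 2 1; 0 0⟩
Along h;k (path 2):
  e0=(1,0) h→(1,1) k→(0,2,0)
  e1=(0,1) h→(0,2) k→(0,1,0)
  composite₂ = ⟨0 0; 2 1; 0 0⟩
Equal? YES — commutes

Answer: COMMUTES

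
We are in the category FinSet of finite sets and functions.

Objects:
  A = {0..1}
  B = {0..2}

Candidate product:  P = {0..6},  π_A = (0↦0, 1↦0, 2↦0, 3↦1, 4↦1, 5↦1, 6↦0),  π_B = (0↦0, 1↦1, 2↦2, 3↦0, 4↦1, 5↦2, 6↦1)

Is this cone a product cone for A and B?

|A|·|B| = 2·3 = 6;  |P| = 7
  → cardinalities differ; no bijection possible.

Answer: NOT A VALID PRODUCT — |P|=7 ≠ |A|·|B|=6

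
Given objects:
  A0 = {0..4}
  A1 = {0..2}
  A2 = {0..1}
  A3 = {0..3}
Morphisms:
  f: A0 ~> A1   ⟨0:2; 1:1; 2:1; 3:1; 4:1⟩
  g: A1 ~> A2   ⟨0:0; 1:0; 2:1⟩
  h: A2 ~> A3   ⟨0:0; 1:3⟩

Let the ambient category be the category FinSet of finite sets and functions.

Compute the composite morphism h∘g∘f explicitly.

Answer: ⟨0:3; 1:0; 2:0; 3:0; 4:0⟩

Work:
  0 f~>2 g~>1 h~>3
  1 f~>1 g~>0 h~>0
  2 f~>1 g~>0 h~>0
  3 f~>1 g~>0 h~>0
  4 f~>1 g~>0 h~>0
result: ⟨0:3; 1:0; 2:0; 3:0; 4:0⟩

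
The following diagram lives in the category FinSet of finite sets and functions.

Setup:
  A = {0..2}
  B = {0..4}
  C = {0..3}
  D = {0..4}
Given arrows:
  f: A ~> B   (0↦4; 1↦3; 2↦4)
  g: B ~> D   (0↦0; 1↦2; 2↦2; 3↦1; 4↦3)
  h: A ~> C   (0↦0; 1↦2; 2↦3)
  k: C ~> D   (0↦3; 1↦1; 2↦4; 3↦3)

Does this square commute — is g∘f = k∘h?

Answer: DOES NOT COMMUTE

Trace:
1) trace f;g:
  0 f~>4 g~>3
  1 f~>3 g~>1
  2 f~>4 g~>3
  ⟦path⟧₁ = (0↦3; 1↦1; 2↦3)
2) trace h;k:
  0 h~>0 k~>3
  1 h~>2 k~>4
  2 h~>3 k~>3
  ⟦path⟧₂ = (0↦3; 1↦4; 2↦3)
Equal? distinct morphisms ✗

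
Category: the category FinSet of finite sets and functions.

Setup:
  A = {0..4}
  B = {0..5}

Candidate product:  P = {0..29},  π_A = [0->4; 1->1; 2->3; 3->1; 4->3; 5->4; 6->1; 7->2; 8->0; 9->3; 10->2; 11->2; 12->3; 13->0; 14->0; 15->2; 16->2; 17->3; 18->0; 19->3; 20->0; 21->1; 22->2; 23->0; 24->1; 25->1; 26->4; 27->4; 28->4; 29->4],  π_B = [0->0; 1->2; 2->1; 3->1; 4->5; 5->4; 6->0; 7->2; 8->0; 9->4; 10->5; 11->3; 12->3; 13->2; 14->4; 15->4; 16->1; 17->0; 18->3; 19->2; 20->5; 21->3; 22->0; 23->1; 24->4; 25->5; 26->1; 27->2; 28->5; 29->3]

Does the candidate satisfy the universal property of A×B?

Answer: VALID PRODUCT

Trace:
|A|·|B| = 5·6 = 30;  |P| = 30
Check the pairing map k ↦ (π_A(k), π_B(k)):
  0 -> (4,0)
  1 -> (1,2)
  2 -> (3,1)
  3 -> (1,1)
  4 -> (3,5)
  5 -> (4,4)
  6 -> (1,0)
  7 -> (2,2)
  8 -> (0,0)
  9 -> (3,4)
  10 -> (2,5)
  11 -> (2,3)
  12 -> (3,3)
  13 -> (0,2)
  14 -> (0,4)
  15 -> (2,4)
  16 -> (2,1)
  17 -> (3,0)
  18 -> (0,3)
  19 -> (3,2)
  20 -> (0,5)
  21 -> (1,3)
  22 -> (2,0)
  23 -> (0,1)
  24 -> (1,4)
  25 -> (1,5)
  26 -> (4,1)
  27 -> (4,2)
  28 -> (4,5)
  29 -> (4,3)
distinct pairs in image: 30 / 30 needed
  → bijection onto A×B; projections well-typed.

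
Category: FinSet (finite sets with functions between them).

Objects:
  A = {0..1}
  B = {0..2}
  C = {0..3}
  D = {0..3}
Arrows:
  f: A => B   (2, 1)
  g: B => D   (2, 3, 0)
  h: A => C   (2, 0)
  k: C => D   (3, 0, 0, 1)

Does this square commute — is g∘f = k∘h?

Along f;g (path 1):
  0 f=>2 g=>0
  1 f=>1 g=>3
  composite₁ = (0, 3)
Along h;k (path 2):
  0 h=>2 k=>0
  1 h=>0 k=>3
  composite₂ = (0, 3)
Equal? equal; square commutes

Answer: COMMUTES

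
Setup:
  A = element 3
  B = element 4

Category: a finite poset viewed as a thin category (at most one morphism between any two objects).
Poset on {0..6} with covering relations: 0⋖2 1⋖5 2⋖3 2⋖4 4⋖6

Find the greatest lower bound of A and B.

Lower bounds of A=3 and B=4: {0,2}
  0 ⊑ 2
  2 ⊑ 2
glb = 2

Answer: A∧B = 2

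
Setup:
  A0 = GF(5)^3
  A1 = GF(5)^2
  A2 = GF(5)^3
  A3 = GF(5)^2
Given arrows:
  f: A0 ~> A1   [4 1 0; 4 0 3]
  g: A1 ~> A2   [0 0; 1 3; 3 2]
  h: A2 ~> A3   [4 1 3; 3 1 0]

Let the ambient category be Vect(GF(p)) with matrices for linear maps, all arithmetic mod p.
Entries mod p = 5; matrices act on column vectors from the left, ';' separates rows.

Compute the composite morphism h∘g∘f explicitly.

Answer: [1 0 2; 1 1 4]

Derivation:
  e0=[1,0,0] f~>[4,4] g~>[0,1,0] h~>[1,1]
  e1=[0,1,0] f~>[1,0] g~>[0,1,3] h~>[0,1]
  e2=[0,0,1] f~>[0,3] g~>[0,4,1] h~>[2,4]
result: [1 0 2; 1 1 4]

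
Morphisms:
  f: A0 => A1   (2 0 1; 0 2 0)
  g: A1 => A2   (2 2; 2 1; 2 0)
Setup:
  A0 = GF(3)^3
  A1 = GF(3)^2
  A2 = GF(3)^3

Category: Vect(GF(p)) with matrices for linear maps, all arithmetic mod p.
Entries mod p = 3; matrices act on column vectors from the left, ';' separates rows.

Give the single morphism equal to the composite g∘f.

  e0=(1,0,0) f=>(2,0) g=>(1,1,1)
  e1=(0,1,0) f=>(0,2) g=>(1,2,0)
  e2=(0,0,1) f=>(1,0) g=>(2,2,2)
result: (1 1 2; 1 2 2; 1 0 2)

Answer: (1 1 2; 1 2 2; 1 0 2)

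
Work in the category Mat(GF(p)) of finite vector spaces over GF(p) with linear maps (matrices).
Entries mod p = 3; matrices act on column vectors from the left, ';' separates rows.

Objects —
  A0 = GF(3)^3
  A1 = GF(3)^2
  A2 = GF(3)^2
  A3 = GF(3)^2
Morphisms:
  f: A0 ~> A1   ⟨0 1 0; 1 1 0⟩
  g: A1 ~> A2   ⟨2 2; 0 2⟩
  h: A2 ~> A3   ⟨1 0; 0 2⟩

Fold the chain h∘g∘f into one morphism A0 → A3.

Answer: ⟨2 1 0; 1 1 0⟩

Derivation:
  e0=⟨1,0,0⟩ f~>⟨0,1⟩ g~>⟨2,2⟩ h~>⟨2,1⟩
  e1=⟨0,1,0⟩ f~>⟨1,1⟩ g~>⟨1,2⟩ h~>⟨1,1⟩
  e2=⟨0,0,1⟩ f~>⟨0,0⟩ g~>⟨0,0⟩ h~>⟨0,0⟩
result: ⟨2 1 0; 1 1 0⟩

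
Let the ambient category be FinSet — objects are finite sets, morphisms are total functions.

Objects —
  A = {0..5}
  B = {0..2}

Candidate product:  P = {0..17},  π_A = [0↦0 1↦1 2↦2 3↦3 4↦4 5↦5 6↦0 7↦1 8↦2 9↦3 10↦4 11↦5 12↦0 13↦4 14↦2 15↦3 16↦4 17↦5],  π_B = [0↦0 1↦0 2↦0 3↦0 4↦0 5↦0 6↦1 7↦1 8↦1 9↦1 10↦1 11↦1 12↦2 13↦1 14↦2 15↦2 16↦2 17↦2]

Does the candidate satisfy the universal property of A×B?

Answer: NOT A VALID PRODUCT — duplicate pair at indices 10,13

Derivation:
|A|·|B| = 6·3 = 18;  |P| = 18
Check the pairing map k ↦ (π_A(k), π_B(k)):
  0 ↦ (0,0)
  1 ↦ (1,0)
  2 ↦ (2,0)
  3 ↦ (3,0)
  4 ↦ (4,0)
  5 ↦ (5,0)
  6 ↦ (0,1)
  7 ↦ (1,1)
  8 ↦ (2,1)
  9 ↦ (3,1)
  10 ↦ (4,1)
  11 ↦ (5,1)
  12 ↦ (0,2)
  13 ↦ (4,1)  ✗ repeats pair of k=10
  14 ↦ (2,2)
  15 ↦ (3,2)
  16 ↦ (4,2)
  17 ↦ (5,2)
distinct pairs in image: 17 / 18 needed
  → (4,1) hit at k=10 and k=13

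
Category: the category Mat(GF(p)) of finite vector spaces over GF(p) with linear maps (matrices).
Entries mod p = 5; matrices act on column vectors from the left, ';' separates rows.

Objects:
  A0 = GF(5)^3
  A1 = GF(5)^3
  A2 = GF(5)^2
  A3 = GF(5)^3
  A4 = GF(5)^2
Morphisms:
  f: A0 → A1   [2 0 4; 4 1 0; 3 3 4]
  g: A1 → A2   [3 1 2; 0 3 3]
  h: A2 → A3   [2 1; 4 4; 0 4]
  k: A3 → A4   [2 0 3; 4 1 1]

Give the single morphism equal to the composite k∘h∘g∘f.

  e0=⟨1,0,0⟩ f→⟨2,4,3⟩ g→⟨1,1⟩ h→⟨3,3,4⟩ k→⟨3,4⟩
  e1=⟨0,1,0⟩ f→⟨0,1,3⟩ g→⟨2,2⟩ h→⟨1,1,3⟩ k→⟨1,3⟩
  e2=⟨0,0,1⟩ f→⟨4,0,4⟩ g→⟨0,2⟩ h→⟨2,3,3⟩ k→⟨3,4⟩
⟦path⟧: [3 1 3; 4 3 4]

Answer: [3 1 3; 4 3 4]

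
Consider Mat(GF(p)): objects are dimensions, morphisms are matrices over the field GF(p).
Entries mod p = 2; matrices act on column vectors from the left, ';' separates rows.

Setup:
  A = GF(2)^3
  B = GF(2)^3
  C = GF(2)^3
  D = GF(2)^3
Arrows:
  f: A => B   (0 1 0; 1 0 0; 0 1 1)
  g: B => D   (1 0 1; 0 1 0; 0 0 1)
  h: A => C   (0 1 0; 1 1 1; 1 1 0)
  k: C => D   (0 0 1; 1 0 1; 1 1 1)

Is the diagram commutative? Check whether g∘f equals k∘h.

Answer: DOES NOT COMMUTE

Derivation:
1) trace f;g:
  e0=[1,0,0] f=>[0,1,0] g=>[0,1,0]
  e1=[0,1,0] f=>[1,0,1] g=>[0,0,1]
  e2=[0,0,1] f=>[0,0,1] g=>[1,0,1]
  result₁ = (0 0 1; 1 0 0; 0 1 1)
2) trace h;k:
  e0=[1,0,0] h=>[0,1,1] k=>[1,1,0]
  e1=[0,1,0] h=>[1,1,1] k=>[1,0,1]
  e2=[0,0,1] h=>[0,1,0] k=>[0,0,1]
  result₂ = (1 1 0; 1 0 0; 0 1 1)
Equal? differ; not commutative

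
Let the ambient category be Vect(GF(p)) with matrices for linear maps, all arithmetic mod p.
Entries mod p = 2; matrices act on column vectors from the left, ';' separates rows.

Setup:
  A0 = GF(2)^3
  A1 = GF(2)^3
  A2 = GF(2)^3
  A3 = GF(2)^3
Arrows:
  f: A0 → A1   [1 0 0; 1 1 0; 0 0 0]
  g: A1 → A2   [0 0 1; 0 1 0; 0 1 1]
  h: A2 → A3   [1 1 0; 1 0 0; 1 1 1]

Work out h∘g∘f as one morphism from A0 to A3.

  e0=⟨1,0,0⟩ f→⟨1,1,0⟩ g→⟨0,1,1⟩ h→⟨1,0,0⟩
  e1=⟨0,1,0⟩ f→⟨0,1,0⟩ g→⟨0,1,1⟩ h→⟨1,0,0⟩
  e2=⟨0,0,1⟩ f→⟨0,0,0⟩ g→⟨0,0,0⟩ h→⟨0,0,0⟩
composite: [1 1 0; 0 0 0; 0 0 0]

Answer: [1 1 0; 0 0 0; 0 0 0]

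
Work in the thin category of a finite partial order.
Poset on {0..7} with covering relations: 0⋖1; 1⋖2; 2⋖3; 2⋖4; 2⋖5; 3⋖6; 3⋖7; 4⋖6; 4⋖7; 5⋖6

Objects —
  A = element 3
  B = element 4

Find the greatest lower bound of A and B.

Answer: A∧B = 2

Derivation:
Common predecessors of 3,4: {0,1,2}
  0 ⊑ 2
  1 ⊑ 2
  2 ⊑ 2
glb = 2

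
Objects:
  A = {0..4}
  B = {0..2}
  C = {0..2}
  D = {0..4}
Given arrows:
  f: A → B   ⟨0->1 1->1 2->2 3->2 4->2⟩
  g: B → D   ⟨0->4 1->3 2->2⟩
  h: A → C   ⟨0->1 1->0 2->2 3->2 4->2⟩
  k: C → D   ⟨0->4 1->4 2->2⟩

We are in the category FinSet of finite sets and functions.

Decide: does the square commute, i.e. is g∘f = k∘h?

Answer: DOES NOT COMMUTE

Work:
Path 1 = f;g:
  0 f→1 g→3
  1 f→1 g→3
  2 f→2 g→2
  3 f→2 g→2
  4 f→2 g→2
  composite₁ = ⟨0->3 1->3 2->2 3->2 4->2⟩
Path 2 = h;k:
  0 h→1 k→4
  1 h→0 k→4
  2 h→2 k→2
  3 h→2 k→2
  4 h→2 k→2
  composite₂ = ⟨0->4 1->4 2->2 3->2 4->2⟩
Equal? NO — does not commute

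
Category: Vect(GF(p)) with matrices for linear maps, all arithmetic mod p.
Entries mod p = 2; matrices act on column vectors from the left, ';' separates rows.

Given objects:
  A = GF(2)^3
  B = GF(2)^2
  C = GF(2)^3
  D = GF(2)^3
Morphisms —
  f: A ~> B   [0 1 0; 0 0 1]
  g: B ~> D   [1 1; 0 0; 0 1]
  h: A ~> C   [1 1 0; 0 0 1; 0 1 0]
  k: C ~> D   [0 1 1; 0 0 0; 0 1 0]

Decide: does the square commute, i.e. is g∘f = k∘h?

Path 1 = f;g:
  e0=(1,0,0) f~>(0,0) g~>(0,0,0)
  e1=(0,1,0) f~>(1,0) g~>(1,0,0)
  e2=(0,0,1) f~>(0,1) g~>(1,0,1)
  ⟦path⟧₁ = [0 1 1; 0 0 0; 0 0 1]
Path 2 = h;k:
  e0=(1,0,0) h~>(1,0,0) k~>(0,0,0)
  e1=(0,1,0) h~>(1,0,1) k~>(1,0,0)
  e2=(0,0,1) h~>(0,1,0) k~>(1,0,1)
  ⟦path⟧₂ = [0 1 1; 0 0 0; 0 0 1]
Equal? equal; square commutes

Answer: COMMUTES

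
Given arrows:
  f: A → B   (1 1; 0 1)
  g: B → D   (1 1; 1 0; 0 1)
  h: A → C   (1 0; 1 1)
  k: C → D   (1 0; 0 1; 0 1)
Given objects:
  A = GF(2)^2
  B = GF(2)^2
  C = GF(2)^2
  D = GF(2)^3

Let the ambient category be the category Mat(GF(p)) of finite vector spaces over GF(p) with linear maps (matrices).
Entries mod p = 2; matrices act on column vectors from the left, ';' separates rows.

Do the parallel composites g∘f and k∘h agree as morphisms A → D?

Answer: DOES NOT COMMUTE

Derivation:
Path 1 = f;g:
  e0=[1,0] f→[1,0] g→[1,1,0]
  e1=[0,1] f→[1,1] g→[0,1,1]
  ⟦path⟧₁ = (1 0; 1 1; 0 1)
Path 2 = h;k:
  e0=[1,0] h→[1,1] k→[1,1,1]
  e1=[0,1] h→[0,1] k→[0,1,1]
  ⟦path⟧₂ = (1 0; 1 1; 1 1)
Equal? differ; not commutative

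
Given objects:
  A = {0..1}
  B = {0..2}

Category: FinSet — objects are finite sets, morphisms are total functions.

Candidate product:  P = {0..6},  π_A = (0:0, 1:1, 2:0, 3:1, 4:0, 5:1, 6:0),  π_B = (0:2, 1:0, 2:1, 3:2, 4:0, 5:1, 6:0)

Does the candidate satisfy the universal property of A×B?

Answer: NOT A VALID PRODUCT — |P|=7 ≠ |A|·|B|=6

Derivation:
|A|·|B| = 2·3 = 6;  |P| = 7
  → cardinalities differ; no bijection possible.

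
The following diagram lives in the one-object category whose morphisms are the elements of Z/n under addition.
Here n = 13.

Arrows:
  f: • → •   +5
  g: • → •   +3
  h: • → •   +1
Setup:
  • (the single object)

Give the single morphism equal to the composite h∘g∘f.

Answer: +9

Derivation:
  0 +5≡5 +3≡8 +1≡9  (mod 13)
result: +9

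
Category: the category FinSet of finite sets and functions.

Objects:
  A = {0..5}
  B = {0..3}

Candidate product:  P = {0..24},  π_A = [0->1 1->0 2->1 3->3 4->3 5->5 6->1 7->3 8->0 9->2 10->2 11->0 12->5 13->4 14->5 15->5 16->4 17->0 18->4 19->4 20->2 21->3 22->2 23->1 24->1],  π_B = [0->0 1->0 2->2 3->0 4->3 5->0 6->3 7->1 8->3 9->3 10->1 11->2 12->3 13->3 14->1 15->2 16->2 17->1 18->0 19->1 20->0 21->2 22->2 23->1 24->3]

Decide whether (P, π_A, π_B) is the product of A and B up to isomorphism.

Answer: NOT A VALID PRODUCT — |P|=25 ≠ |A|·|B|=24

Work:
|A|·|B| = 6·4 = 24;  |P| = 25
  → cardinalities differ; no bijection possible.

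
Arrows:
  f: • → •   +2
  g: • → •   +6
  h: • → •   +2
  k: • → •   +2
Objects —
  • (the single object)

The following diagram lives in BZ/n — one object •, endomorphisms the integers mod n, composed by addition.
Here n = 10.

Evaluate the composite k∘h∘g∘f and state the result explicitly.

  0 +2≡2 +6≡8 +2≡0 +2≡2  (mod 10)
result: +2

Answer: +2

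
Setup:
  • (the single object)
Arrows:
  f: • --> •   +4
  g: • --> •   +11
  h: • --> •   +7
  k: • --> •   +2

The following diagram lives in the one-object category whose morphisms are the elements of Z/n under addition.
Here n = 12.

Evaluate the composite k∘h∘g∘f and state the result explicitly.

Answer: +0

Derivation:
  0 +4≡4 +11≡3 +7≡10 +2≡0  (mod 12)
⟦path⟧: +0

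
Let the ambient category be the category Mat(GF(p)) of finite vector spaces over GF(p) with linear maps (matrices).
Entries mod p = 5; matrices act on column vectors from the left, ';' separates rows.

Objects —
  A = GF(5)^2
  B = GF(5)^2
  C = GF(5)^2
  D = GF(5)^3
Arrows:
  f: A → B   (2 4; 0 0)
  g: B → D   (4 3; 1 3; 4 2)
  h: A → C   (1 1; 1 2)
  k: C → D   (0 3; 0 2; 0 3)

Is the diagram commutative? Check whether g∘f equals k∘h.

Answer: COMMUTES

Derivation:
1) trace f;g:
  e0=(1,0) f→(2,0) g→(3,2,3)
  e1=(0,1) f→(4,0) g→(1,4,1)
  composite₁ = (3 1; 2 4; 3 1)
2) trace h;k:
  e0=(1,0) h→(1,1) k→(3,2,3)
  e1=(0,1) h→(1,2) k→(1,4,1)
  composite₂ = (3 1; 2 4; 3 1)
Equal? YES — commutes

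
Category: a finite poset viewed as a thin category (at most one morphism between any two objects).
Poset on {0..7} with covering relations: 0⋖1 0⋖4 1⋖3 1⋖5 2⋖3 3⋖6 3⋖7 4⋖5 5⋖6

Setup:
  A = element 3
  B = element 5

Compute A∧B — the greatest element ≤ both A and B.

Answer: A∧B = 1

Derivation:
Lower bounds of A=3 and B=5: {0,1}
  0 <= 1
  1 <= 1
glb = 1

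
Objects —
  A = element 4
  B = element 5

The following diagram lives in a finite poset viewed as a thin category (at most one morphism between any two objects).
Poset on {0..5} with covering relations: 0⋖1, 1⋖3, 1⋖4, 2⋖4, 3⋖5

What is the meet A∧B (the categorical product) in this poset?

Answer: A∧B = 1

Work:
Common predecessors of 4,5: {0,1}
  0 ≤ 1
  1 ≤ 1
glb = 1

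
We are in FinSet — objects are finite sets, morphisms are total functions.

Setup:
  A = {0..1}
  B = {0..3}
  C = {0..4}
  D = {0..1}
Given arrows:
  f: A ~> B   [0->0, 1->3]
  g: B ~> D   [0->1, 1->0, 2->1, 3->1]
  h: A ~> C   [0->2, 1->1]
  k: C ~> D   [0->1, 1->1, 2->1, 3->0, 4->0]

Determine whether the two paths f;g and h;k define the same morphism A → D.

Answer: COMMUTES

Work:
1) trace f;g:
  0 f~>0 g~>1
  1 f~>3 g~>1
  result₁ = [0->1, 1->1]
2) trace h;k:
  0 h~>2 k~>1
  1 h~>1 k~>1
  result₂ = [0->1, 1->1]
Equal? equal; square commutes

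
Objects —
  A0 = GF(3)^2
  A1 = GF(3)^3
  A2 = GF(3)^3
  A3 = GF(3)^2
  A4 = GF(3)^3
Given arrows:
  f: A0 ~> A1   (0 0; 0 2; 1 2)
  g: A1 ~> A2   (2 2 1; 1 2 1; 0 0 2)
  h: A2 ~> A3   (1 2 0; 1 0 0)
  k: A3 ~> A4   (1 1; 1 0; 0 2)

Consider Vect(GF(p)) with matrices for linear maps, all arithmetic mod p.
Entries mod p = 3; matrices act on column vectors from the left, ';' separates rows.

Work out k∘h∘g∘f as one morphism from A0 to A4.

  e0=[1,0] f~>[0,0,1] g~>[1,1,2] h~>[0,1] k~>[1,0,2]
  e1=[0,1] f~>[0,2,2] g~>[0,0,1] h~>[0,0] k~>[0,0,0]
result: (1 0; 0 0; 2 0)

Answer: (1 0; 0 0; 2 0)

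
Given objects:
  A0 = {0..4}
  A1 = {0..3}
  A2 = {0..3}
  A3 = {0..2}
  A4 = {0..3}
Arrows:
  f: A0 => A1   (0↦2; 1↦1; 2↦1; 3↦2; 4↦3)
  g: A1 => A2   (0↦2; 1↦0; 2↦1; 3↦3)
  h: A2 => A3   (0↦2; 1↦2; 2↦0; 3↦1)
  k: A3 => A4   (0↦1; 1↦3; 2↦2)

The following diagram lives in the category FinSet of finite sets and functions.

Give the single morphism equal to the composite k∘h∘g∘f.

  0 f=>2 g=>1 h=>2 k=>2
  1 f=>1 g=>0 h=>2 k=>2
  2 f=>1 g=>0 h=>2 k=>2
  3 f=>2 g=>1 h=>2 k=>2
  4 f=>3 g=>3 h=>1 k=>3
result: (0↦2; 1↦2; 2↦2; 3↦2; 4↦3)

Answer: (0↦2; 1↦2; 2↦2; 3↦2; 4↦3)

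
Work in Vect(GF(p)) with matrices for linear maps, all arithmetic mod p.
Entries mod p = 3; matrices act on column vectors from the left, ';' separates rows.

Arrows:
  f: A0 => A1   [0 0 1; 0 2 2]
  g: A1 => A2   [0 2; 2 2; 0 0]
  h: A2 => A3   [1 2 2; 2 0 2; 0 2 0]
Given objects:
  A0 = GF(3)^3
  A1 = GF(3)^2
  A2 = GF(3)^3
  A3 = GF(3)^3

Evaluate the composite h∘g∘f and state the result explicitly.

  e0=⟨1,0,0⟩ f=>⟨0,0⟩ g=>⟨0,0,0⟩ h=>⟨0,0,0⟩
  e1=⟨0,1,0⟩ f=>⟨0,2⟩ g=>⟨1,1,0⟩ h=>⟨0,2,2⟩
  e2=⟨0,0,1⟩ f=>⟨1,2⟩ g=>⟨1,0,0⟩ h=>⟨1,2,0⟩
result: [0 0 1; 0 2 2; 0 2 0]

Answer: [0 0 1; 0 2 2; 0 2 0]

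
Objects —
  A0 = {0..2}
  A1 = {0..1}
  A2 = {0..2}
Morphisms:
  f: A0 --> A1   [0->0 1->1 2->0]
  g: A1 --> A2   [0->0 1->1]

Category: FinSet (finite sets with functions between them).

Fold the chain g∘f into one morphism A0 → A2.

  0 f-->0 g-->0
  1 f-->1 g-->1
  2 f-->0 g-->0
⟦path⟧: [0->0 1->1 2->0]

Answer: [0->0 1->1 2->0]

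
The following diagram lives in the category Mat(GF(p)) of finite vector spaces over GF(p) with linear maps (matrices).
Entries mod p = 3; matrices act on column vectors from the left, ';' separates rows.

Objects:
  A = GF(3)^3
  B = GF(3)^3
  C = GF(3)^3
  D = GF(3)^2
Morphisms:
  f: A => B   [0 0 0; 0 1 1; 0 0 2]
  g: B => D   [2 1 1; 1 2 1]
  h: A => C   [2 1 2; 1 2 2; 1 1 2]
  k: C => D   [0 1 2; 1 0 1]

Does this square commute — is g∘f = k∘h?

Answer: COMMUTES

Trace:
1) trace f;g:
  e0=(1,0,0) f=>(0,0,0) g=>(0,0)
  e1=(0,1,0) f=>(0,1,0) g=>(1,2)
  e2=(0,0,1) f=>(0,1,2) g=>(0,1)
  ⟦path⟧₁ = [0 1 0; 0 2 1]
2) trace h;k:
  e0=(1,0,0) h=>(2,1,1) k=>(0,0)
  e1=(0,1,0) h=>(1,2,1) k=>(1,2)
  e2=(0,0,1) h=>(2,2,2) k=>(0,1)
  ⟦path⟧₂ = [0 1 0; 0 2 1]
Equal? equal; square commutes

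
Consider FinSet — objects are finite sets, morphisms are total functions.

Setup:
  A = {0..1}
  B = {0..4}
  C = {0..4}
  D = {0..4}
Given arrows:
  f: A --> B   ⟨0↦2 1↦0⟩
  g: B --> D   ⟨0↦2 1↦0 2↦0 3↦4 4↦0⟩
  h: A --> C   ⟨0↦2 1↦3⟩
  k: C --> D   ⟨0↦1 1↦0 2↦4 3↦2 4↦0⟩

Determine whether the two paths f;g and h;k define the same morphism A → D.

Along f;g (path 1):
  0 f-->2 g-->0
  1 f-->0 g-->2
  result₁ = ⟨0↦0 1↦2⟩
Along h;k (path 2):
  0 h-->2 k-->4
  1 h-->3 k-->2
  result₂ = ⟨0↦4 1↦2⟩
Equal? distinct morphisms ✗

Answer: DOES NOT COMMUTE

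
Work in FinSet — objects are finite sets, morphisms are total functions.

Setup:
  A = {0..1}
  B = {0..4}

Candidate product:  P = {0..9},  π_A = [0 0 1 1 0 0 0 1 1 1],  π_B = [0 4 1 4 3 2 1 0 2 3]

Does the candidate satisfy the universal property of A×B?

|A|·|B| = 2·5 = 10;  |P| = 10
Check the pairing map k ↦ (π_A(k), π_B(k)):
  0 ↦ (0,0)
  1 ↦ (0,4)
  2 ↦ (1,1)
  3 ↦ (1,4)
  4 ↦ (0,3)
  5 ↦ (0,2)
  6 ↦ (0,1)
  7 ↦ (1,0)
  8 ↦ (1,2)
  9 ↦ (1,3)
distinct pairs in image: 10 / 10 needed
  → bijection onto A×B; projections well-typed.

Answer: VALID PRODUCT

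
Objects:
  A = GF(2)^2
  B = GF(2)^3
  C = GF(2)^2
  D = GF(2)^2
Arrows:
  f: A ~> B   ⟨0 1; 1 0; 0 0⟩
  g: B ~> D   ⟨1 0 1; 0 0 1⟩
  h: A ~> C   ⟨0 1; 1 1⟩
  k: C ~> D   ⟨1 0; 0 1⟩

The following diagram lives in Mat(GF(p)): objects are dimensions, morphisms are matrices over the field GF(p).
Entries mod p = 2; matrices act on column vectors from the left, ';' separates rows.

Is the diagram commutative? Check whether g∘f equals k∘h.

Along f;g (path 1):
  e0=(1,0) f~>(0,1,0) g~>(0,0)
  e1=(0,1) f~>(1,0,0) g~>(1,0)
  composite₁ = ⟨0 1; 0 0⟩
Along h;k (path 2):
  e0=(1,0) h~>(0,1) k~>(0,1)
  e1=(0,1) h~>(1,1) k~>(1,1)
  composite₂ = ⟨0 1; 1 1⟩
Equal? differ; not commutative

Answer: DOES NOT COMMUTE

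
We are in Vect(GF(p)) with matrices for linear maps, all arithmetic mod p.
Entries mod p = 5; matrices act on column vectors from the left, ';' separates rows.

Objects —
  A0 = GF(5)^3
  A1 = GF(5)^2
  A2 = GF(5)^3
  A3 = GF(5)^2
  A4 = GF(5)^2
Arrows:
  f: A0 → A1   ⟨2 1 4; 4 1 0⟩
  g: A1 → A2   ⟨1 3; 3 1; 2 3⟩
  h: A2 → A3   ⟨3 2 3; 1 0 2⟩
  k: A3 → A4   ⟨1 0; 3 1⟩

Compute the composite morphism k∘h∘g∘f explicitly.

Answer: ⟨0 0 0; 1 4 0⟩

Derivation:
  e0=[1,0,0] f→[2,4] g→[4,0,1] h→[0,1] k→[0,1]
  e1=[0,1,0] f→[1,1] g→[4,4,0] h→[0,4] k→[0,4]
  e2=[0,0,1] f→[4,0] g→[4,2,3] h→[0,0] k→[0,0]
⟦path⟧: ⟨0 0 0; 1 4 0⟩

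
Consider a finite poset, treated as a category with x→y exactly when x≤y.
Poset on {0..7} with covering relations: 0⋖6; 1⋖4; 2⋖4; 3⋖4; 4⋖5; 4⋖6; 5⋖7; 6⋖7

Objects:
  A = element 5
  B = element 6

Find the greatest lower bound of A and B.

Answer: A∧B = 4

Derivation:
Common predecessors of 5,6: {1,2,3,4}
  1 <= 4
  2 <= 4
  3 <= 4
  4 <= 4
glb = 4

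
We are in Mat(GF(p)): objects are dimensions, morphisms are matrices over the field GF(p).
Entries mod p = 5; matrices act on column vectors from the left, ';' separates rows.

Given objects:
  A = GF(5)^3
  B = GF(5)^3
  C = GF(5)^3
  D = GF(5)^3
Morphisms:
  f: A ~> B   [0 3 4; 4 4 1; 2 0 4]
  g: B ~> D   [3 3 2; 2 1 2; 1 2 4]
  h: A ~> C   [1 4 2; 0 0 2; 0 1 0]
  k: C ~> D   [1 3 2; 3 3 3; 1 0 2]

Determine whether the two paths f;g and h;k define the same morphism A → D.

Answer: COMMUTES

Trace:
1) trace f;g:
  e0=[1,0,0] f~>[0,4,2] g~>[1,3,1]
  e1=[0,1,0] f~>[3,4,0] g~>[1,0,1]
  e2=[0,0,1] f~>[4,1,4] g~>[3,2,2]
  composite₁ = [1 1 3; 3 0 2; 1 1 2]
2) trace h;k:
  e0=[1,0,0] h~>[1,0,0] k~>[1,3,1]
  e1=[0,1,0] h~>[4,0,1] k~>[1,0,1]
  e2=[0,0,1] h~>[2,2,0] k~>[3,2,2]
  composite₂ = [1 1 3; 3 0 2; 1 1 2]
Equal? YES — commutes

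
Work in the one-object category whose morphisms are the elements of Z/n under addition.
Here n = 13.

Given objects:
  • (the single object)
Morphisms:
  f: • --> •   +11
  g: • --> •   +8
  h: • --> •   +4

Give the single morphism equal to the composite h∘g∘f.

  0 +11≡11 +8≡6 +4≡10  (mod 13)
result: +10

Answer: +10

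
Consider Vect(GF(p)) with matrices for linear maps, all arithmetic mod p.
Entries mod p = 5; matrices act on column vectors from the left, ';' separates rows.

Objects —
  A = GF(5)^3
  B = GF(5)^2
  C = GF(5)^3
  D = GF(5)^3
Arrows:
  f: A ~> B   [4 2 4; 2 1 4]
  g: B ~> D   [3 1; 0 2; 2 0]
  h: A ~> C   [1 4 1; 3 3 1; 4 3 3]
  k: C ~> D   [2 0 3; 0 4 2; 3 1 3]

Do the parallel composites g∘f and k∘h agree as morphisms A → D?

Answer: DOES NOT COMMUTE

Derivation:
1) trace f;g:
  e0=⟨1,0,0⟩ f~>⟨4,2⟩ g~>⟨4,4,3⟩
  e1=⟨0,1,0⟩ f~>⟨2,1⟩ g~>⟨2,2,4⟩
  e2=⟨0,0,1⟩ f~>⟨4,4⟩ g~>⟨1,3,3⟩
  composite₁ = [4 2 1; 4 2 3; 3 4 3]
2) trace h;k:
  e0=⟨1,0,0⟩ h~>⟨1,3,4⟩ k~>⟨4,0,3⟩
  e1=⟨0,1,0⟩ h~>⟨4,3,3⟩ k~>⟨2,3,4⟩
  e2=⟨0,0,1⟩ h~>⟨1,1,3⟩ k~>⟨1,0,3⟩
  composite₂ = [4 2 1; 0 3 0; 3 4 3]
Equal? NO — does not commute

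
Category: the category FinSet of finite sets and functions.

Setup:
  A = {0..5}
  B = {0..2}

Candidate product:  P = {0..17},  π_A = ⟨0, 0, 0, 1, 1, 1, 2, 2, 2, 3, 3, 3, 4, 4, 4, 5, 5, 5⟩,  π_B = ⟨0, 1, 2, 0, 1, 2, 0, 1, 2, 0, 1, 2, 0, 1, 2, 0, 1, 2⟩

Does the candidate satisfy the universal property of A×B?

|A|·|B| = 6·3 = 18;  |P| = 18
Check the pairing map k ↦ (π_A(k), π_B(k)):
  0 : (0,0)
  1 : (0,1)
  2 : (0,2)
  3 : (1,0)
  4 : (1,1)
  5 : (1,2)
  6 : (2,0)
  7 : (2,1)
  8 : (2,2)
  9 : (3,0)
  10 : (3,1)
  11 : (3,2)
  12 : (4,0)
  13 : (4,1)
  14 : (4,2)
  15 : (5,0)
  16 : (5,1)
  17 : (5,2)
distinct pairs in image: 18 / 18 needed
  → bijection onto A×B; projections well-typed.

Answer: VALID PRODUCT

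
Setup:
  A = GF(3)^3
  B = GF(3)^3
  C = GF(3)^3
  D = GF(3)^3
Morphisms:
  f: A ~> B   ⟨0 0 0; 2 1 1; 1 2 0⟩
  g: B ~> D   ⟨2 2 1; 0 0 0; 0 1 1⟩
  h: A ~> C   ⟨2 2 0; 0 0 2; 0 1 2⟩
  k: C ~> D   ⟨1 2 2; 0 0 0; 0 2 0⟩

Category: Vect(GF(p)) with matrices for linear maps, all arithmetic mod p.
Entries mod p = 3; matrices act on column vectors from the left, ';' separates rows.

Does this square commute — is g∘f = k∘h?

Answer: COMMUTES

Derivation:
Along f;g (path 1):
  e0=(1,0,0) f~>(0,2,1) g~>(2,0,0)
  e1=(0,1,0) f~>(0,1,2) g~>(1,0,0)
  e2=(0,0,1) f~>(0,1,0) g~>(2,0,1)
  result₁ = ⟨2 1 2; 0 0 0; 0 0 1⟩
Along h;k (path 2):
  e0=(1,0,0) h~>(2,0,0) k~>(2,0,0)
  e1=(0,1,0) h~>(2,0,1) k~>(1,0,0)
  e2=(0,0,1) h~>(0,2,2) k~>(2,0,1)
  result₂ = ⟨2 1 2; 0 0 0; 0 0 1⟩
Equal? YES — commutes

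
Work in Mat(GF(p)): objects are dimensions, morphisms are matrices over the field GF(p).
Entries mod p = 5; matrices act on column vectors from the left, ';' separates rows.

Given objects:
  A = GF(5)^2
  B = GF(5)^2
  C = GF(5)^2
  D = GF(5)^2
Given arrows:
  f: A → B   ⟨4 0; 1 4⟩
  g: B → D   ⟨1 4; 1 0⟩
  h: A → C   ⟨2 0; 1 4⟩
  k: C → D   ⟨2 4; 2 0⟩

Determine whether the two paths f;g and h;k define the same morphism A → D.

Answer: COMMUTES

Trace:
Along f;g (path 1):
  e0=⟨1,0⟩ f→⟨4,1⟩ g→⟨3,4⟩
  e1=⟨0,1⟩ f→⟨0,4⟩ g→⟨1,0⟩
  ⟦path⟧₁ = ⟨3 1; 4 0⟩
Along h;k (path 2):
  e0=⟨1,0⟩ h→⟨2,1⟩ k→⟨3,4⟩
  e1=⟨0,1⟩ h→⟨0,4⟩ k→⟨1,0⟩
  ⟦path⟧₂ = ⟨3 1; 4 0⟩
Equal? YES — commutes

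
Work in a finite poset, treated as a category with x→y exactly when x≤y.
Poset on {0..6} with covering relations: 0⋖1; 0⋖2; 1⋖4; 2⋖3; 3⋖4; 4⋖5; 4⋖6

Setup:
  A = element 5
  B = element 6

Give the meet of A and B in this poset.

Answer: A∧B = 4

Derivation:
{x : x⊑A ∧ x⊑B} = {0,1,2,3,4}  (A=5, B=6)
  0 ⊑ 4
  1 ⊑ 4
  2 ⊑ 4
  3 ⊑ 4
  4 ⊑ 4
glb = 4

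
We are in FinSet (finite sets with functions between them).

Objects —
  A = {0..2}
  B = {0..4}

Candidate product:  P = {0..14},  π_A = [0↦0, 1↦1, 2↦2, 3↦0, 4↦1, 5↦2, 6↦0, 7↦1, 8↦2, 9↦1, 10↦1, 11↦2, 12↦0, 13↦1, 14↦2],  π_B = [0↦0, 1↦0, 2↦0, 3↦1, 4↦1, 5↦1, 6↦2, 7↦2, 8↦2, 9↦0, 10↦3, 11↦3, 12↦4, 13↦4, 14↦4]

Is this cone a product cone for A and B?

|A|·|B| = 3·5 = 15;  |P| = 15
Check the pairing map k ↦ (π_A(k), π_B(k)):
  0 ↦ (0,0)
  1 ↦ (1,0)
  2 ↦ (2,0)
  3 ↦ (0,1)
  4 ↦ (1,1)
  5 ↦ (2,1)
  6 ↦ (0,2)
  7 ↦ (1,2)
  8 ↦ (2,2)
  9 ↦ (1,0)  ✗ repeats pair of k=1
  10 ↦ (1,3)
  11 ↦ (2,3)
  12 ↦ (0,4)
  13 ↦ (1,4)
  14 ↦ (2,4)
distinct pairs in image: 14 / 15 needed
  → (1,0) hit at k=1 and k=9

Answer: NOT A VALID PRODUCT — duplicate pair at indices 1,9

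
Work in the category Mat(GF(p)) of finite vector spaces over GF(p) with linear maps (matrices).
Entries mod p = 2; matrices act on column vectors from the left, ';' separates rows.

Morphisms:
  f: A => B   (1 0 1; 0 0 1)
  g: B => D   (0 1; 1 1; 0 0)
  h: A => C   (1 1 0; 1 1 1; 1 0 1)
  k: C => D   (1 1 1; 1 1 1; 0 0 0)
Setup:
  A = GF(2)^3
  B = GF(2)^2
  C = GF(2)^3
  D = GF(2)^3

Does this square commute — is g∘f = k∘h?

1) trace f;g:
  e0=⟨1,0,0⟩ f=>⟨1,0⟩ g=>⟨0,1,0⟩
  e1=⟨0,1,0⟩ f=>⟨0,0⟩ g=>⟨0,0,0⟩
  e2=⟨0,0,1⟩ f=>⟨1,1⟩ g=>⟨1,0,0⟩
  ⟦path⟧₁ = (0 0 1; 1 0 0; 0 0 0)
2) trace h;k:
  e0=⟨1,0,0⟩ h=>⟨1,1,1⟩ k=>⟨1,1,0⟩
  e1=⟨0,1,0⟩ h=>⟨1,1,0⟩ k=>⟨0,0,0⟩
  e2=⟨0,0,1⟩ h=>⟨0,1,1⟩ k=>⟨0,0,0⟩
  ⟦path⟧₂ = (1 0 0; 1 0 0; 0 0 0)
Equal? NO — does not commute

Answer: DOES NOT COMMUTE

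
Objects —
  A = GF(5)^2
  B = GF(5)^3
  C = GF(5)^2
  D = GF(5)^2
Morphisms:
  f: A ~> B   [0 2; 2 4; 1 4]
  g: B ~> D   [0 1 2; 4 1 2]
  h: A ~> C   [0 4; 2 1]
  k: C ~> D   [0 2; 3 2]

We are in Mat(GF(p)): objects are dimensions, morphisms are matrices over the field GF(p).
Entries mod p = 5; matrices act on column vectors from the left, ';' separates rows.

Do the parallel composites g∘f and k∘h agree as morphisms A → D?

1) trace f;g:
  e0=[1,0] f~>[0,2,1] g~>[4,4]
  e1=[0,1] f~>[2,4,4] g~>[2,0]
  ⟦path⟧₁ = [4 2; 4 0]
2) trace h;k:
  e0=[1,0] h~>[0,2] k~>[4,4]
  e1=[0,1] h~>[4,1] k~>[2,4]
  ⟦path⟧₂ = [4 2; 4 4]
Equal? NO — does not commute

Answer: DOES NOT COMMUTE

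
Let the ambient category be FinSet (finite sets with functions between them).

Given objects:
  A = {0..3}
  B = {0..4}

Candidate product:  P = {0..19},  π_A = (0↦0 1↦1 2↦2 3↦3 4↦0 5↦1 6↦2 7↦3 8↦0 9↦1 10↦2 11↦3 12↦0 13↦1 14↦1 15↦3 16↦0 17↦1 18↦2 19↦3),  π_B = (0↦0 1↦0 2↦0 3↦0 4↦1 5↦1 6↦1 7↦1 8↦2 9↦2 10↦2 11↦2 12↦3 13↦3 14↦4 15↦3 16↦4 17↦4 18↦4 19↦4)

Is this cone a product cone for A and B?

|A|·|B| = 4·5 = 20;  |P| = 20
Check the pairing map k ↦ (π_A(k), π_B(k)):
  0 ↦ (0,0)
  1 ↦ (1,0)
  2 ↦ (2,0)
  3 ↦ (3,0)
  4 ↦ (0,1)
  5 ↦ (1,1)
  6 ↦ (2,1)
  7 ↦ (3,1)
  8 ↦ (0,2)
  9 ↦ (1,2)
  10 ↦ (2,2)
  11 ↦ (3,2)
  12 ↦ (0,3)
  13 ↦ (1,3)
  14 ↦ (1,4)
  15 ↦ (3,3)
  16 ↦ (0,4)
  17 ↦ (1,4)  ✗ repeats pair of k=14
  18 ↦ (2,4)
  19 ↦ (3,4)
distinct pairs in image: 19 / 20 needed
  → (1,4) hit at k=14 and k=17

Answer: NOT A VALID PRODUCT — duplicate pair at indices 17,14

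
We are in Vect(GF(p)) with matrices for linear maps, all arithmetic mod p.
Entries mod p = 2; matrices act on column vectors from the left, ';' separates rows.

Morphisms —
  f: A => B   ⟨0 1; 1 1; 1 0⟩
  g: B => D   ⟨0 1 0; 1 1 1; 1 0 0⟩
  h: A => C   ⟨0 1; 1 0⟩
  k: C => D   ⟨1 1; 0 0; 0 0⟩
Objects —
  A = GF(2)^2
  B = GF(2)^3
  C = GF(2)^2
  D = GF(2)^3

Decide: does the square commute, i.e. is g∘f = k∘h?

Along f;g (path 1):
  e0=⟨1,0⟩ f=>⟨0,1,1⟩ g=>⟨1,0,0⟩
  e1=⟨0,1⟩ f=>⟨1,1,0⟩ g=>⟨1,0,1⟩
  composite₁ = ⟨1 1; 0 0; 0 1⟩
Along h;k (path 2):
  e0=⟨1,0⟩ h=>⟨0,1⟩ k=>⟨1,0,0⟩
  e1=⟨0,1⟩ h=>⟨1,0⟩ k=>⟨1,0,0⟩
  composite₂ = ⟨1 1; 0 0; 0 0⟩
Equal? distinct morphisms ✗

Answer: DOES NOT COMMUTE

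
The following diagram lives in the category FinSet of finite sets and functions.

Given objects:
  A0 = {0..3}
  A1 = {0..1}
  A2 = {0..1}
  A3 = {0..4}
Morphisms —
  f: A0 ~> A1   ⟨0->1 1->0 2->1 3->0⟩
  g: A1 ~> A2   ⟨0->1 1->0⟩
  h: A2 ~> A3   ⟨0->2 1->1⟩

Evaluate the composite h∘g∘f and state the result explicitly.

  0 f~>1 g~>0 h~>2
  1 f~>0 g~>1 h~>1
  2 f~>1 g~>0 h~>2
  3 f~>0 g~>1 h~>1
result: ⟨0->2 1->1 2->2 3->1⟩

Answer: ⟨0->2 1->1 2->2 3->1⟩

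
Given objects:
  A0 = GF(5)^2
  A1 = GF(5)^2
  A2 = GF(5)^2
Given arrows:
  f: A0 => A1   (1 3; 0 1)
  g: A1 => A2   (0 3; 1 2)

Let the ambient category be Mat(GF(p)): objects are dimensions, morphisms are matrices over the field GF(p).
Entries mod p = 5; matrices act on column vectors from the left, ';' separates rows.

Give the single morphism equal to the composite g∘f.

Answer: (0 3; 1 0)

Trace:
  e0=[1,0] f=>[1,0] g=>[0,1]
  e1=[0,1] f=>[3,1] g=>[3,0]
⟦path⟧: (0 3; 1 0)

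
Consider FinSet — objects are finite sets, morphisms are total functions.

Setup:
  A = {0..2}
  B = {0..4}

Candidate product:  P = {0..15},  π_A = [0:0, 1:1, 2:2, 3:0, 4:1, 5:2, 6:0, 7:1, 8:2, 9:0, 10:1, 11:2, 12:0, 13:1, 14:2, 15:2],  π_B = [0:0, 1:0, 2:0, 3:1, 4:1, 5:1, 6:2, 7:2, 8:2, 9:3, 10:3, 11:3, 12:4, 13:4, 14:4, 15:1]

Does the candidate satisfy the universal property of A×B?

|A|·|B| = 3·5 = 15;  |P| = 16
  → cardinalities differ; no bijection possible.

Answer: NOT A VALID PRODUCT — |P|=16 ≠ |A|·|B|=15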